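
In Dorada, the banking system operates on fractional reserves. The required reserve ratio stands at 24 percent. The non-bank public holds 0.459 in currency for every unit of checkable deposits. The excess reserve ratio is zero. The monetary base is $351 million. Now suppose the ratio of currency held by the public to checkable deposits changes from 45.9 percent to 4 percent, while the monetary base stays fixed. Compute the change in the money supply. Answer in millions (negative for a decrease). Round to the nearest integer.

$571 million

Initially m₁ = (1 + 0.459) / (0.24 + 0.459) ≈ 2.0873, so M₁ = 2.0873 × 351 = 732.6423 million.
After the change m₂ = (1 + 0.04) / (0.24 + 0.04) ≈ 3.7143, so M₂ = 3.7143 × 351 = 1303.7193 million.
ΔM = M₂ − M₁ = 1303.7193 − 732.6423 = 571.077 million.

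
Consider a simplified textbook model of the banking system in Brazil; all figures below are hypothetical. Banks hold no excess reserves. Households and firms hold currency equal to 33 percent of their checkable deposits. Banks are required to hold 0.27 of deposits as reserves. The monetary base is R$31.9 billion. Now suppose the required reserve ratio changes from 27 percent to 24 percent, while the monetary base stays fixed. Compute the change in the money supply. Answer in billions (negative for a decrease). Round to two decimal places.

R$3.72 billion

Initially m₁ = (1 + 0.33) / (0.27 + 0.33) ≈ 2.21667, so M₁ = 2.21667 × 31.9 ≈ 70.7118 billion.
After the change m₂ = (1 + 0.33) / (0.24 + 0.33) ≈ 2.33333, so M₂ = 2.33333 × 31.9 ≈ 74.4332 billion.
ΔM = M₂ − M₁ = 74.4332 − 70.7118 = 3.7214 billion.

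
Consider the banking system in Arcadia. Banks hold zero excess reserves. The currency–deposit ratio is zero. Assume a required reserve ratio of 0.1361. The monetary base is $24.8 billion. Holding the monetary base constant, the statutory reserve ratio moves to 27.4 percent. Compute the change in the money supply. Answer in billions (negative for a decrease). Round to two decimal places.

Initially m₁ = 1 / (0.1361) ≈ 7.34754, so M₁ = 7.34754 × 24.8 ≈ 182.219 billion.
After the change m₂ = 1 / (0.274) ≈ 3.64964, so M₂ = 3.64964 × 24.8 ≈ 90.5111 billion.
ΔM = M₂ − M₁ = 90.5111 − 182.219 = -91.7079 billion.

-91.71 billion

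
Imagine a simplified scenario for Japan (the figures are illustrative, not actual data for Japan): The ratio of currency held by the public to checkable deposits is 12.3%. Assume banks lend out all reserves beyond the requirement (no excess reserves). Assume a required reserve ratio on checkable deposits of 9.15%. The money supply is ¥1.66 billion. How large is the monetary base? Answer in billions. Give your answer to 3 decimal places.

The money multiplier is m = (1 + c) / (rr + c) = (1 + 0.123) / (0.0915 + 0.123) ≈ 5.23543.
MB = M / m = 1.66 / 5.23543 ≈ 0.3171 billion.

¥0.317 billion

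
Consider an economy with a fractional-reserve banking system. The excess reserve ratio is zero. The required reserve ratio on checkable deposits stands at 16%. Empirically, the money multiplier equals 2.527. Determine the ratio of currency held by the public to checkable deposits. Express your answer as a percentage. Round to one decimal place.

Using m = 2.527. From m = (1 + c)/(c + rr + e), rearranging gives 1 + c = m·(c + rr + e), so c·(1 − m) = m·(rr + e) − 1.
Hence c = [m·(rr + e) − 1]/(1 − m) = [2.527 × (0.16 + 0) − 1] / (1 − 2.527) ≈ 0.390098.

39.0%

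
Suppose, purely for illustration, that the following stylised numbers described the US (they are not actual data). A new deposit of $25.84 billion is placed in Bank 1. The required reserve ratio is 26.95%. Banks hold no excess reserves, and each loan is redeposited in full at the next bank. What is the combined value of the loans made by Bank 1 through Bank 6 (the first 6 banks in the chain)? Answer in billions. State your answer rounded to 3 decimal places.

Bank i lends (1 − rr)^i of the original deposit: Bank 1 lends 25.84·0.7305 ≈ 18.8761, Bank 2 lends 25.84·0.7305² ≈ 13.7890, and so on.
Summing a geometric series: total = 25.84·[0.7305·(1 − 0.7305^6) / (1 − 0.7305)] ≈ 59.3980 billion.

$59.398 billion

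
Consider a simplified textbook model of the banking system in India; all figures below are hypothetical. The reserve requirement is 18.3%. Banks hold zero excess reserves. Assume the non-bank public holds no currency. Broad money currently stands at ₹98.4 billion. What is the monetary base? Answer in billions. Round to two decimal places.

₹18.01 billion

With no currency drain and no excess reserves, the money multiplier is m = 1/rr = 1/0.183 ≈ 5.46448.
The monetary base is MB = M / m = 98.4 / 5.46448 ≈ 18.0072 billion.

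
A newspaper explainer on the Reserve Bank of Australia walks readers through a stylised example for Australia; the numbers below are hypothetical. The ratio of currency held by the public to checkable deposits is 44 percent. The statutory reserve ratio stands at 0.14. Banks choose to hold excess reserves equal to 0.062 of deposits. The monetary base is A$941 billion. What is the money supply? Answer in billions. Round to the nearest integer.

The money multiplier is m = (1 + c) / (rr + e + c) = (1 + 0.44) / (0.14 + 0.062 + 0.44) ≈ 2.2430.
So M = m × MB = 2.2430 × 941 = 2110.663 billion.

A$2111 billion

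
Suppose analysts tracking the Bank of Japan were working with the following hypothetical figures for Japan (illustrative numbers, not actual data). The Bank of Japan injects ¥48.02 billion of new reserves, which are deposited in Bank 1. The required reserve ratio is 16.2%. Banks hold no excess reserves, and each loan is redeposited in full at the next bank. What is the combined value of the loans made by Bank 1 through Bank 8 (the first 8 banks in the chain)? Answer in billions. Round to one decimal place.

¥188.0 billion

Bank i lends (1 − rr)^i of the original deposit: Bank 1 lends 48.02·0.8380 ≈ 40.2408, Bank 2 lends 48.02·0.8380² ≈ 33.7218, and so on.
Summing a geometric series: total = 48.02·[0.8380·(1 − 0.8380^8) / (1 − 0.8380)] ≈ 187.9905 billion.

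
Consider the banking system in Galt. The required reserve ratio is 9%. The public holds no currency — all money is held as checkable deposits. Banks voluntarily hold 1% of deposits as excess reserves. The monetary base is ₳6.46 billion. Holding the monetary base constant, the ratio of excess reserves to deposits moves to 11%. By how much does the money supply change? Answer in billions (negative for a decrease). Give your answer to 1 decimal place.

-32.3 billion

Initially m₁ = 1 / (0.09 + 0.01) = 10, so M₁ = 10 × 6.46 = 64.6 billion.
After the change m₂ = 1 / (0.09 + 0.11) = 5, so M₂ = 5 × 6.46 = 32.3 billion.
ΔM = M₂ − M₁ = 32.3 − 64.6 = -32.3 billion.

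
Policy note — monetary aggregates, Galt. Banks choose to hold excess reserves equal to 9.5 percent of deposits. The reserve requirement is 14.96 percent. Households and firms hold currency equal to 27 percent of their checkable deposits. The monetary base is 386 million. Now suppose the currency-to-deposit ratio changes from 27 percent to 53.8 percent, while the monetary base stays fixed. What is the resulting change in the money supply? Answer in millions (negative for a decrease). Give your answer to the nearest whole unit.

Initially m₁ = (1 + 0.27) / (0.1496 + 0.095 + 0.27) ≈ 2.4679, so M₁ = 2.4679 × 386 = 952.6094 million.
After the change m₂ = (1 + 0.538) / (0.1496 + 0.095 + 0.538) ≈ 1.9652, so M₂ = 1.9652 × 386 = 758.5672 million.
ΔM = M₂ − M₁ = 758.5672 − 952.6094 = -194.0422 million.

-194 million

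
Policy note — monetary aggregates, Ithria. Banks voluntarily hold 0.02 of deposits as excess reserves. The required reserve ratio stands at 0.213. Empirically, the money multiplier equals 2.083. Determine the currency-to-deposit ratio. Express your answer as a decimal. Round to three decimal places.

0.475

Using m = 2.083. From m = (1 + c)/(c + rr + e), rearranging gives 1 + c = m·(c + rr + e), so c·(1 − m) = m·(rr + e) − 1.
Hence c = [m·(rr + e) − 1]/(1 − m) = [2.083 × (0.213 + 0.02) − 1] / (1 − 2.083) ≈ 0.475218.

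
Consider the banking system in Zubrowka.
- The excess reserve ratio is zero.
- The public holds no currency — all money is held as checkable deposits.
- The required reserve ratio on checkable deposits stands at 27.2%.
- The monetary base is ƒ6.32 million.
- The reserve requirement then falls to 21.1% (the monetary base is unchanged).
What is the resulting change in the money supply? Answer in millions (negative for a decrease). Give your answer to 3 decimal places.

Initially m₁ = 1 / (0.272) ≈ 3.67647, so M₁ = 3.67647 × 6.32 ≈ 23.2353 million.
After the change m₂ = 1 / (0.211) ≈ 4.73934, so M₂ = 4.73934 × 6.32 ≈ 29.9526 million.
ΔM = M₂ − M₁ = 29.9526 − 23.2353 = 6.7173 million.

ƒ6.717 million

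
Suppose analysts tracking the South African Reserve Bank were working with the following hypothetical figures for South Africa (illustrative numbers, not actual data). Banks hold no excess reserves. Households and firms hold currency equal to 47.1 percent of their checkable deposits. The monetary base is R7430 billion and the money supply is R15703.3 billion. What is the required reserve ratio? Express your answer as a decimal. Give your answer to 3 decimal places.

0.225

Using m = M/MB = 15703.3/7430 ≈ 2.113499. Since m = (1 + c)/(c + rr + e), the denominator satisfies c + rr + e = (1 + c)/m = (1 + 0.471) / 2.113499 ≈ 0.696002.
With c = 0.471 and e = 0, the required reserve ratio is 0.696002 − 0.471 − 0 = 0.225002.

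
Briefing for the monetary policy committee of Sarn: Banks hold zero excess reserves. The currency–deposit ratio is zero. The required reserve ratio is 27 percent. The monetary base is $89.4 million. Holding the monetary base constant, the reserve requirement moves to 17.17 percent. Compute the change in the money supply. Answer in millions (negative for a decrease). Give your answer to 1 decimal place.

$189.6 million

Initially m₁ = 1 / (0.27) ≈ 3.7037, so M₁ = 3.7037 × 89.4 ≈ 331.1108 million.
After the change m₂ = 1 / (0.1717) ≈ 5.8241, so M₂ = 5.8241 × 89.4 ≈ 520.6745 million.
ΔM = M₂ − M₁ = 520.6745 − 331.1108 = 189.5637 million.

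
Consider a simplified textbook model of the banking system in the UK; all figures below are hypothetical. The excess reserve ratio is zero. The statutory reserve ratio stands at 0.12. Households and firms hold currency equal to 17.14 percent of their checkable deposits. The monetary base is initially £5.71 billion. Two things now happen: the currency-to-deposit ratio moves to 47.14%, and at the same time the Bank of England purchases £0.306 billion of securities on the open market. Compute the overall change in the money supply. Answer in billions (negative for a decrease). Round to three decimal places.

Before: m₁ = (1 + 0.1714) / (0.12 + 0.1714) ≈ 4.01990, MB₁ = 5.71, so M₁ = 4.01990 × 5.71 ≈ 22.9536 billion.
After: m₂ = (1 + 0.4714) / (0.12 + 0.4714) ≈ 2.48799, MB₂ = 5.71 + 0.306 = 6.016, so M₂ = 2.48799 × 6.016 ≈ 14.9677 billion.
ΔM = M₂ − M₁ = 14.9677 − 22.9536 = -7.9859 billion.

-7.986 billion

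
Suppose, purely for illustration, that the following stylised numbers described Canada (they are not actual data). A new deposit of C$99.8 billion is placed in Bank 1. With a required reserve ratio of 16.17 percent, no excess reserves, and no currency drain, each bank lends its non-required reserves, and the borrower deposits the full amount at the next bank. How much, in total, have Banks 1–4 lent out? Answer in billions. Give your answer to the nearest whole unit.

Bank i lends (1 − rr)^i of the original deposit: Bank 1 lends 99.8·0.8383 ≈ 83.6623, Bank 2 lends 99.8·0.8383² ≈ 70.1341, and so on.
Summing a geometric series: total = 99.8·[0.8383·(1 − 0.8383^4) / (1 − 0.8383)] ≈ 261.8765 billion.

C$262 billion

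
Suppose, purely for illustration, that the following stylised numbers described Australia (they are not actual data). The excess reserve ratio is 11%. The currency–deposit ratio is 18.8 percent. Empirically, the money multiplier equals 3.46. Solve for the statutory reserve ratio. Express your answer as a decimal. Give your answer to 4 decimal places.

Using m = 3.46. Since m = (1 + c)/(c + rr + e), the denominator satisfies c + rr + e = (1 + c)/m = (1 + 0.188) / 3.46 ≈ 0.343353.
With c = 0.188 and e = 0.11, the statutory reserve ratio is 0.343353 − 0.188 − 0.11 = 0.045353.

0.0454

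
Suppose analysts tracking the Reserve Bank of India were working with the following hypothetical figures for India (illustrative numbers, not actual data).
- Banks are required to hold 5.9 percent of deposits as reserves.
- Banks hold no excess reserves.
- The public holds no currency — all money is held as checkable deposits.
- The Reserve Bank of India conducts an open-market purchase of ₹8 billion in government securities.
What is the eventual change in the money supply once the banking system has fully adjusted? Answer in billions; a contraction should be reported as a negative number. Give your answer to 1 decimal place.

₹135.6 billion

The simple money multiplier is m = 1/rr = 1/0.059 ≈ 16.9492.
An open-market purchase increases the monetary base by 8 billion, so ΔM = m × ΔMB = 16.9492 × 8 = 135.5936 billion.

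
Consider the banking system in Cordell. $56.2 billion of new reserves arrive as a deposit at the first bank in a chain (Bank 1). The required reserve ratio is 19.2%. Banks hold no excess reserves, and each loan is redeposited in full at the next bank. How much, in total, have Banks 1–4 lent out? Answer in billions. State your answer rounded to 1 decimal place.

$135.7 billion

Bank i lends (1 − rr)^i of the original deposit: Bank 1 lends 56.2·0.8080 = 45.4096, Bank 2 lends 56.2·0.8080² ≈ 36.6910, and so on.
Summing a geometric series: total = 56.2·[0.8080·(1 − 0.8080^4) / (1 − 0.8080)] ≈ 135.7011 billion.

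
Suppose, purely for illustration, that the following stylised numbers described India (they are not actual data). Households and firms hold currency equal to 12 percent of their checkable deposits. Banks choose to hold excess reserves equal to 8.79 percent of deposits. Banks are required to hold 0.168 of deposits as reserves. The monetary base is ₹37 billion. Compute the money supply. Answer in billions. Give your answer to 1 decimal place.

The money multiplier is m = (1 + c) / (rr + e + c) = (1 + 0.12) / (0.168 + 0.0879 + 0.12) ≈ 2.9795.
So M = m × MB = 2.9795 × 37 = 110.2415 billion.

₹110.2 billion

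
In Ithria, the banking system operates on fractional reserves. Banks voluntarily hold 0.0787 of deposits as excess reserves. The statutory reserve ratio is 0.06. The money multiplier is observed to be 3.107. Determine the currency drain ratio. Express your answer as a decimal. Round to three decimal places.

Using m = 3.107. From m = (1 + c)/(c + rr + e), rearranging gives 1 + c = m·(c + rr + e), so c·(1 − m) = m·(rr + e) − 1.
Hence c = [m·(rr + e) − 1]/(1 − m) = [3.107 × (0.06 + 0.0787) − 1] / (1 − 3.107) ≈ 0.270080.

0.270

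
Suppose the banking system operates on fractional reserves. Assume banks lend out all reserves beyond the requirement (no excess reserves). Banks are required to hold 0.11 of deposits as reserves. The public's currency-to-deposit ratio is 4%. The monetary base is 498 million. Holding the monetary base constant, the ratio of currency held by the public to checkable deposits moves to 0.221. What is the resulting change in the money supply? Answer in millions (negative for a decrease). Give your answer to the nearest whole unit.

-1616 million

Initially m₁ = (1 + 0.04) / (0.11 + 0.04) ≈ 6.9333, so M₁ = 6.9333 × 498 = 3452.7834 million.
After the change m₂ = (1 + 0.221) / (0.11 + 0.221) ≈ 3.6888, so M₂ = 3.6888 × 498 = 1837.0224 million.
ΔM = M₂ − M₁ = 1837.0224 − 3452.7834 = -1615.761 million.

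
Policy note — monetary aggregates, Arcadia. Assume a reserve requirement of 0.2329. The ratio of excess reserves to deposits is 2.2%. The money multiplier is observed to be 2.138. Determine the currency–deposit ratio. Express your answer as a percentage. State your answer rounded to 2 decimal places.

39.98%

Using m = 2.138. From m = (1 + c)/(c + rr + e), rearranging gives 1 + c = m·(c + rr + e), so c·(1 − m) = m·(rr + e) − 1.
Hence c = [m·(rr + e) − 1]/(1 − m) = [2.138 × (0.2329 + 0.022) − 1] / (1 − 2.138) ≈ 0.399845.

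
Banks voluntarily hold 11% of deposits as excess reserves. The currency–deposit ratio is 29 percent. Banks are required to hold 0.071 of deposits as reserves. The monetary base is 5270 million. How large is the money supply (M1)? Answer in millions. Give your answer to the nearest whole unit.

14434 million

The money multiplier is m = (1 + c) / (rr + e + c) = (1 + 0.29) / (0.071 + 0.11 + 0.29) ≈ 2.73885.
So M = m × MB = 2.73885 × 5270 = 14433.7395 million.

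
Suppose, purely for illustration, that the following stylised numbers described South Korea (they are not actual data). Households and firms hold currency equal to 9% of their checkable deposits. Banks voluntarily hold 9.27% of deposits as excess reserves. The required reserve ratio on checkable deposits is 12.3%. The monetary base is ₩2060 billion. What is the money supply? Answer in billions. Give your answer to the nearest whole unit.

The money multiplier is m = (1 + c) / (rr + e + c) = (1 + 0.09) / (0.123 + 0.0927 + 0.09) ≈ 3.56559.
So M = m × MB = 3.56559 × 2060 = 7345.1154 billion.

₩7345 billion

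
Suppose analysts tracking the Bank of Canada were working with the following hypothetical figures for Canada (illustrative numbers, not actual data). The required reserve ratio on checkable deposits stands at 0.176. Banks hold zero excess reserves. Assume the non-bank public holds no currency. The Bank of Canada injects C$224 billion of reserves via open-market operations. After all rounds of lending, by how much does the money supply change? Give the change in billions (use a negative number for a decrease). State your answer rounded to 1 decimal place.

The simple money multiplier is m = 1/rr = 1/0.176 ≈ 5.68182.
An open-market purchase increases the monetary base by 224 billion, so ΔM = m × ΔMB = 5.68182 × 224 ≈ 1272.7277 billion.

C$1272.7 billion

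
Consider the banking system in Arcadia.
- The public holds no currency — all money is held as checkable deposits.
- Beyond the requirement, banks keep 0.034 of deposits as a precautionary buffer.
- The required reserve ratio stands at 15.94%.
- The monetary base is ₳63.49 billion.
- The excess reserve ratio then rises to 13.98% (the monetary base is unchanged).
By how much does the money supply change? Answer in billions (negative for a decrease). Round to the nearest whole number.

-116 billion

Initially m₁ = 1 / (0.1594 + 0.034) ≈ 5.1706, so M₁ = 5.1706 × 63.49 ≈ 328.2814 billion.
After the change m₂ = 1 / (0.1594 + 0.1398) ≈ 3.3422, so M₂ = 3.3422 × 63.49 ≈ 212.1963 billion.
ΔM = M₂ − M₁ = 212.1963 − 328.2814 = -116.0851 billion.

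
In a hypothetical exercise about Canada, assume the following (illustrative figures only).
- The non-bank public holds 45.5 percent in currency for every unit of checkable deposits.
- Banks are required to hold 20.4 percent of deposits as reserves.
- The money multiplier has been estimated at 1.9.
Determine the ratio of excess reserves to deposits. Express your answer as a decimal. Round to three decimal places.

0.107

Using m = 1.9. Since m = (1 + c)/(c + rr + e), the denominator satisfies c + rr + e = (1 + c)/m = (1 + 0.455) / 1.9 ≈ 0.765789.
With c = 0.455 and rr = 0.204, the ratio of excess reserves to deposits is 0.765789 − 0.455 − 0.204 = 0.106789.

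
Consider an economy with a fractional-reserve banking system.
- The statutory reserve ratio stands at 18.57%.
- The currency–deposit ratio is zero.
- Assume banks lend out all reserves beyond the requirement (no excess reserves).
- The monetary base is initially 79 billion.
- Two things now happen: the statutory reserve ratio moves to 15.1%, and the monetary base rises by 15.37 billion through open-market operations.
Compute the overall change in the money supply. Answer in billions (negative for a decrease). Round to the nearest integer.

200 billion

Before: m₁ = 1 / (0.1857) ≈ 5.3850, MB₁ = 79, so M₁ = 5.3850 × 79 = 425.415 billion.
After: m₂ = 1 / (0.151) ≈ 6.6225, MB₂ = 79 + 15.37 = 94.37, so M₂ = 6.6225 × 94.37 ≈ 624.9653 billion.
ΔM = M₂ − M₁ = 624.9653 − 425.415 = 199.5503 billion.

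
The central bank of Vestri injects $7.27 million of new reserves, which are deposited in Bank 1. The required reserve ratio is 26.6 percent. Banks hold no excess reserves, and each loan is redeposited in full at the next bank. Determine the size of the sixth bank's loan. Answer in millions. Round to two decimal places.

$1.14 million

Each bank lends a fraction (1 − rr) = 0.7340 of the deposit it receives, so Bank 6 receives 7.27·0.7340^5 and lends 7.27·0.7340^6 ≈ 1.1369 million.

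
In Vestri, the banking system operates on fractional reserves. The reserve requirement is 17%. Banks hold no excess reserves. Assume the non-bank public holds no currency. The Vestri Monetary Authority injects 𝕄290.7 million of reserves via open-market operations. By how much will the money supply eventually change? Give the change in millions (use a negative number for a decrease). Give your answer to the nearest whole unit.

The simple money multiplier is m = 1/rr = 1/0.17 ≈ 5.8824.
An open-market purchase increases the monetary base by 290.7 million, so ΔM = m × ΔMB = 5.8824 × 290.7 ≈ 1710.0137 million.

𝕄1710 million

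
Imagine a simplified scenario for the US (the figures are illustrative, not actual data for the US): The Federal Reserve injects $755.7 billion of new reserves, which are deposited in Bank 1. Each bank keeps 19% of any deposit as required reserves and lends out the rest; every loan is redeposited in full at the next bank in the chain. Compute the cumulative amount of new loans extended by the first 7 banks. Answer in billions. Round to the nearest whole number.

$2485 billion

Bank i lends (1 − rr)^i of the original deposit: Bank 1 lends 755.7·0.8100 = 612.1170, Bank 2 lends 755.7·0.8100² ≈ 495.8148, and so on.
Summing a geometric series: total = 755.7·[0.8100·(1 − 0.8100^7) / (1 − 0.8100)] ≈ 2484.6540 billion.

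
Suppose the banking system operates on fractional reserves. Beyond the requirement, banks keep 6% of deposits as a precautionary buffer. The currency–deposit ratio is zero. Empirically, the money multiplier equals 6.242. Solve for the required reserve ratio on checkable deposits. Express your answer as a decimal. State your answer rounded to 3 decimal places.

Using m = 6.242. Since m = (1 + c)/(c + rr + e), the denominator satisfies c + rr + e = (1 + c)/m = (1 + 0) / 6.242 ≈ 0.160205.
With c = 0 and e = 0.06, the required reserve ratio on checkable deposits is 0.160205 − 0 − 0.06 = 0.100205.

0.100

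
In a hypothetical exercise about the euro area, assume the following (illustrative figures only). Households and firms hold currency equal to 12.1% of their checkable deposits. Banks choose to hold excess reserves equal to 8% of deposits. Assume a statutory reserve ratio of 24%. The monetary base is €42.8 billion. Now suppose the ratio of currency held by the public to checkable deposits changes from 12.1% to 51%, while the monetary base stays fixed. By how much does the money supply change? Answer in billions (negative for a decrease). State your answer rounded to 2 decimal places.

-30.93 billion

Initially m₁ = (1 + 0.121) / (0.24 + 0.08 + 0.121) ≈ 2.54195, so M₁ = 2.54195 × 42.8 ≈ 108.7955 billion.
After the change m₂ = (1 + 0.51) / (0.24 + 0.08 + 0.51) ≈ 1.81928, so M₂ = 1.81928 × 42.8 ≈ 77.8652 billion.
ΔM = M₂ − M₁ = 77.8652 − 108.7955 = -30.9303 billion.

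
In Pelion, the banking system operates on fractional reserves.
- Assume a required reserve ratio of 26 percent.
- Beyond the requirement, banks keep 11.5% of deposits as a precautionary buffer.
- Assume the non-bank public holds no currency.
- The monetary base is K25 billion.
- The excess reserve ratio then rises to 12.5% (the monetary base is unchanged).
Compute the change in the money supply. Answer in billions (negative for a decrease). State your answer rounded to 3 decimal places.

-1.732 billion

Initially m₁ = 1 / (0.26 + 0.115) ≈ 2.666667, so M₁ = 2.666667 × 25 ≈ 66.6667 billion.
After the change m₂ = 1 / (0.26 + 0.125) ≈ 2.597403, so M₂ = 2.597403 × 25 ≈ 64.9351 billion.
ΔM = M₂ − M₁ = 64.9351 − 66.6667 = -1.7316 billion.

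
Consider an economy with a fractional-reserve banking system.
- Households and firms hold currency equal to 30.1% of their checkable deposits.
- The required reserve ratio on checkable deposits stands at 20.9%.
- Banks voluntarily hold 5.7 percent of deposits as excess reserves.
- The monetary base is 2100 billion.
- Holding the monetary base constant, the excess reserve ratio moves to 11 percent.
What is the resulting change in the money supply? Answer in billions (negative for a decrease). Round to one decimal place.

Initially m₁ = (1 + 0.301) / (0.209 + 0.057 + 0.301) ≈ 2.294533, so M₁ = 2.294533 × 2100 = 4818.5193 billion.
After the change m₂ = (1 + 0.301) / (0.209 + 0.11 + 0.301) ≈ 2.098387, so M₂ = 2.098387 × 2100 = 4406.6127 billion.
ΔM = M₂ − M₁ = 4406.6127 − 4818.5193 = -411.9066 billion.

-411.9 billion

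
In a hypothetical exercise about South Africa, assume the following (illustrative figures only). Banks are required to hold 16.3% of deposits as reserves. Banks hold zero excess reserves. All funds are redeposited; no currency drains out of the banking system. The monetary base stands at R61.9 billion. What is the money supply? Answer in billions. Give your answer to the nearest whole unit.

R380 billion

With no currency drain or excess reserves, the money multiplier is m = 1/rr = 1/0.163 ≈ 6.1350.
Money supply M = m × MB = 6.1350 × 61.9 = 379.7565 billion.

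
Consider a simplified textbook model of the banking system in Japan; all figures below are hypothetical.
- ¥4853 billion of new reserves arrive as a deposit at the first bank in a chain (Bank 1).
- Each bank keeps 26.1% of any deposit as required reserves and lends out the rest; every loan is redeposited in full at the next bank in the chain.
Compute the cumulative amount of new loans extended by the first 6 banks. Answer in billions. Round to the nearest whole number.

¥11503 billion

Bank i lends (1 − rr)^i of the original deposit: Bank 1 lends 4853·0.7390 = 3586.3670, Bank 2 lends 4853·0.7390² ≈ 2650.3252, and so on.
Summing a geometric series: total = 4853·[0.7390·(1 − 0.7390^6) / (1 − 0.7390)] ≈ 11502.7627 billion.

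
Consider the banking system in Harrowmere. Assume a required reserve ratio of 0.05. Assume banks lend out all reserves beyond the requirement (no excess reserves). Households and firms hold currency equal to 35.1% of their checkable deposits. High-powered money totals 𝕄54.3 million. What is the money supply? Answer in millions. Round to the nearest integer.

𝕄183 million

The money multiplier is m = (1 + c) / (rr + c) = (1 + 0.351) / (0.05 + 0.351) ≈ 3.3691.
So M = m × MB = 3.3691 × 54.3 ≈ 182.9421 million.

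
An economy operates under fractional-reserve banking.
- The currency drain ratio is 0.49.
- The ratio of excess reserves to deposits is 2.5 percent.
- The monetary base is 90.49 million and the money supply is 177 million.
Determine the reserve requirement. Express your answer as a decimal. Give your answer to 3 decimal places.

0.247

Using m = M/MB = 177/90.49 ≈ 1.956017. Since m = (1 + c)/(c + rr + e), the denominator satisfies c + rr + e = (1 + c)/m = (1 + 0.49) / 1.956017 ≈ 0.761752.
With c = 0.49 and e = 0.025, the reserve requirement is 0.761752 − 0.49 − 0.025 = 0.246752.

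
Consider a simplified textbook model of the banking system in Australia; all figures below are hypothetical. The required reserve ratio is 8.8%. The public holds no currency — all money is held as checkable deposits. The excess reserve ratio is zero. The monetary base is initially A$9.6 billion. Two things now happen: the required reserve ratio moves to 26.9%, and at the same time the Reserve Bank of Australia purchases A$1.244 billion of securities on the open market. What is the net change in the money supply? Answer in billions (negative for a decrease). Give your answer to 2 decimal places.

-68.78 billion

Before: m₁ = 1 / (0.088) ≈ 11.36364, MB₁ = 9.6, so M₁ = 11.36364 × 9.6 ≈ 109.0909 billion.
After: m₂ = 1 / (0.269) ≈ 3.71747, MB₂ = 9.6 + 1.244 = 10.844, so M₂ = 3.71747 × 10.844 ≈ 40.3122 billion.
ΔM = M₂ − M₁ = 40.3122 − 109.0909 = -68.7787 billion.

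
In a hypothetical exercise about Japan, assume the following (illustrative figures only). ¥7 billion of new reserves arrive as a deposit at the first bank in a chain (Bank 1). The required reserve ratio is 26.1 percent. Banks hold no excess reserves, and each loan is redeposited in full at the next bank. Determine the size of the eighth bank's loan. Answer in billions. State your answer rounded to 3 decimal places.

¥0.623 billion

Each bank lends a fraction (1 − rr) = 0.7390 of the deposit it receives, so Bank 8 receives 7·0.7390^7 and lends 7·0.7390^8 ≈ 0.6227 billion.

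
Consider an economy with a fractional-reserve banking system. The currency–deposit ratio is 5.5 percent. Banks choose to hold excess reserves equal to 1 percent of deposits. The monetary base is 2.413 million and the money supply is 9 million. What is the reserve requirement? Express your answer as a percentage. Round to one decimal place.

21.8%

Using m = M/MB = 9/2.413 ≈ 3.729797. Since m = (1 + c)/(c + rr + e), the denominator satisfies c + rr + e = (1 + c)/m = (1 + 0.055) / 3.729797 ≈ 0.282857.
With c = 0.055 and e = 0.01, the reserve requirement is 0.282857 − 0.055 − 0.01 = 0.217857.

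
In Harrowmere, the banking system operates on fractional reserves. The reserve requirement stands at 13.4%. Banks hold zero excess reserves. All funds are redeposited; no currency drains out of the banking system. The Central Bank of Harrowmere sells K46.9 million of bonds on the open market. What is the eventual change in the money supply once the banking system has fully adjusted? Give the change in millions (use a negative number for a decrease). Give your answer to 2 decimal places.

-350.00 million

The simple money multiplier is m = 1/rr = 1/0.134 ≈ 7.46269.
An open-market sale reduces the monetary base by 46.9 million, so ΔM = m × ΔMB = 7.46269 × (−46.9) ≈ -350.0002 million.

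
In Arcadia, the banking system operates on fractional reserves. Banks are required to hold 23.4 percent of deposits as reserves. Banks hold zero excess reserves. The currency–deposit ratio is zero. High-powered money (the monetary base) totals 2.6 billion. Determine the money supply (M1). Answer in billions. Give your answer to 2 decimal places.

With no currency drain or excess reserves, the money multiplier is m = 1/rr = 1/0.234 ≈ 4.2735.
Money supply M = m × MB = 4.2735 × 2.6 = 11.1111 billion.

11.11 billion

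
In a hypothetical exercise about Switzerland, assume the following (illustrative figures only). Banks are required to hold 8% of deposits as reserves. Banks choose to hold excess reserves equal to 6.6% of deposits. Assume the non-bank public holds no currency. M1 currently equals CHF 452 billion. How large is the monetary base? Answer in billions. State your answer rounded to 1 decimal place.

CHF 66.0 billion

The money multiplier is m = 1 / (rr + e) = 1 / (0.08 + 0.066) ≈ 6.84932.
MB = M / m = 452 / 6.84932 ≈ 65.992 billion.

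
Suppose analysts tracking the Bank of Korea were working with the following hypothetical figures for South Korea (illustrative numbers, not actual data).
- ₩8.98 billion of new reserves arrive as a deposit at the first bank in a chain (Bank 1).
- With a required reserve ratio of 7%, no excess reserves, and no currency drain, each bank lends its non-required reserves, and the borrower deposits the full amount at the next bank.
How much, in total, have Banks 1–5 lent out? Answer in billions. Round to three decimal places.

Bank i lends (1 − rr)^i of the original deposit: Bank 1 lends 8.98·0.9300 = 8.3514, Bank 2 lends 8.98·0.9300² ≈ 7.7668, and so on.
Summing a geometric series: total = 8.98·[0.9300·(1 − 0.9300^5) / (1 − 0.9300)] ≈ 36.3061 billion.

₩36.306 billion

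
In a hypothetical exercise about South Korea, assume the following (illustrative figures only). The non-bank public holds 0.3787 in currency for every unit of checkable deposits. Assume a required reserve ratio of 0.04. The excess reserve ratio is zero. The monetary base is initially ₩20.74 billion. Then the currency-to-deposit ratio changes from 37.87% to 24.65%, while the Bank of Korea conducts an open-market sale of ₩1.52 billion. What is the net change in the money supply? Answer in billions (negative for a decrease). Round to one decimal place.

Before: m₁ = (1 + 0.3787) / (0.04 + 0.3787) ≈ 3.2928, MB₁ = 20.74, so M₁ = 3.2928 × 20.74 ≈ 68.2927 billion.
After: m₂ = (1 + 0.2465) / (0.04 + 0.2465) ≈ 4.3508, MB₂ = 20.74 − 1.52 = 19.22, so M₂ = 4.3508 × 19.22 ≈ 83.6224 billion.
ΔM = M₂ − M₁ = 83.6224 − 68.2927 = 15.3297 billion.

₩15.3 billion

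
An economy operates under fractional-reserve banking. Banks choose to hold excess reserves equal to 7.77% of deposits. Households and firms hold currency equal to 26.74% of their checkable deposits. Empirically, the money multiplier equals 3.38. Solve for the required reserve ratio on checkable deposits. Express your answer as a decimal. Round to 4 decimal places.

Using m = 3.38. Since m = (1 + c)/(c + rr + e), the denominator satisfies c + rr + e = (1 + c)/m = (1 + 0.2674) / 3.38 ≈ 0.374970.
With c = 0.2674 and e = 0.0777, the required reserve ratio on checkable deposits is 0.374970 − 0.2674 − 0.0777 = 0.02987.

0.0299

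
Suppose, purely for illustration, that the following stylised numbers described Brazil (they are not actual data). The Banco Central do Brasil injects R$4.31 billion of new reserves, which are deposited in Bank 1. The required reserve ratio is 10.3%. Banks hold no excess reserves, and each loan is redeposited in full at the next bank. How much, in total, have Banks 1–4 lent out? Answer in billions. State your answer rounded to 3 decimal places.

Bank i lends (1 − rr)^i of the original deposit: Bank 1 lends 4.31·0.8970 ≈ 3.8661, Bank 2 lends 4.31·0.8970² ≈ 3.4679, and so on.
Summing a geometric series: total = 4.31·[0.8970·(1 − 0.8970^4) / (1 − 0.8970)] ≈ 13.2349 billion.

R$13.235 billion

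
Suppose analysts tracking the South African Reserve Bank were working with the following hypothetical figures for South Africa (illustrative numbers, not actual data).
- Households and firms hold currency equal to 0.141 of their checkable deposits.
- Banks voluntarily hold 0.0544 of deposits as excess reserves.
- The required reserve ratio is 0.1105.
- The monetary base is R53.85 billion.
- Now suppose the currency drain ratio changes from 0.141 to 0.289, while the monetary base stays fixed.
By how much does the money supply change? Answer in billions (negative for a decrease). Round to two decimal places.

Initially m₁ = (1 + 0.141) / (0.1105 + 0.0544 + 0.141) ≈ 3.72998, so M₁ = 3.72998 × 53.85 ≈ 200.8594 billion.
After the change m₂ = (1 + 0.289) / (0.1105 + 0.0544 + 0.289) ≈ 2.83983, so M₂ = 2.83983 × 53.85 ≈ 152.9248 billion.
ΔM = M₂ − M₁ = 152.9248 − 200.8594 = -47.9346 billion.

-47.93 billion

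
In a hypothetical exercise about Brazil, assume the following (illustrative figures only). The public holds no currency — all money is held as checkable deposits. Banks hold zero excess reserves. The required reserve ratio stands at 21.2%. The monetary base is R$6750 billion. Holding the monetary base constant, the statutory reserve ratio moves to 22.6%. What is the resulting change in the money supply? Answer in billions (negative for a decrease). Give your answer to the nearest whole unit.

Initially m₁ = 1 / (0.212) ≈ 4.71698, so M₁ = 4.71698 × 6750 = 31839.615 billion.
After the change m₂ = 1 / (0.226) ≈ 4.42478, so M₂ = 4.42478 × 6750 = 29867.265 billion.
ΔM = M₂ − M₁ = 29867.265 − 31839.615 = -1972.35 billion.

-1972 billion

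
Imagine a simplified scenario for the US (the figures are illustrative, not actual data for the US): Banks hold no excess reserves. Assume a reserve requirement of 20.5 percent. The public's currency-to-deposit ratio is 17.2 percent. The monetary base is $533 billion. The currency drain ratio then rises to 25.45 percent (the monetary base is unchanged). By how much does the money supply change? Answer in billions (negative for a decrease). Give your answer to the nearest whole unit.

-202 billion

Initially m₁ = (1 + 0.172) / (0.205 + 0.172) ≈ 3.1088, so M₁ = 3.1088 × 533 = 1656.9904 billion.
After the change m₂ = (1 + 0.2545) / (0.205 + 0.2545) ≈ 2.7301, so M₂ = 2.7301 × 533 = 1455.1433 billion.
ΔM = M₂ − M₁ = 1455.1433 − 1656.9904 = -201.8471 billion.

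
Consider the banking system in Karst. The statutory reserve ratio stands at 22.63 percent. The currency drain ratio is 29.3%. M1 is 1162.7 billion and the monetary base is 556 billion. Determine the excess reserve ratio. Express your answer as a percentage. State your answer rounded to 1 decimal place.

9.9%

Using m = M/MB = 1162.7/556 ≈ 2.091187. Since m = (1 + c)/(c + rr + e), the denominator satisfies c + rr + e = (1 + c)/m = (1 + 0.293) / 2.091187 ≈ 0.618309.
With c = 0.293 and rr = 0.2263, the excess reserve ratio is 0.618309 − 0.293 − 0.2263 = 0.099009.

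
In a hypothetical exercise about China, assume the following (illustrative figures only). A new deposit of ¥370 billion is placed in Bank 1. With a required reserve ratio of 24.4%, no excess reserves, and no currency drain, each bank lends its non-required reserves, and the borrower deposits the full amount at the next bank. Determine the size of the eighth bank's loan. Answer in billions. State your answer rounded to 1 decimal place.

Each bank lends a fraction (1 − rr) = 0.7560 of the deposit it receives, so Bank 8 receives 370·0.7560^7 and lends 370·0.7560^8 ≈ 39.4799 billion.

¥39.5 billion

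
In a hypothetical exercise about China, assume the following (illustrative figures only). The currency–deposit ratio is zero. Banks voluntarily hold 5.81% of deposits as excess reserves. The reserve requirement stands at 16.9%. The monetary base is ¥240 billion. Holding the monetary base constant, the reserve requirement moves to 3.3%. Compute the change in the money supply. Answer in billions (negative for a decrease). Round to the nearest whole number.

¥1578 billion

Initially m₁ = 1 / (0.169 + 0.0581) ≈ 4.4033, so M₁ = 4.4033 × 240 = 1056.792 billion.
After the change m₂ = 1 / (0.033 + 0.0581) ≈ 10.9769, so M₂ = 10.9769 × 240 = 2634.456 billion.
ΔM = M₂ − M₁ = 2634.456 − 1056.792 = 1577.664 billion.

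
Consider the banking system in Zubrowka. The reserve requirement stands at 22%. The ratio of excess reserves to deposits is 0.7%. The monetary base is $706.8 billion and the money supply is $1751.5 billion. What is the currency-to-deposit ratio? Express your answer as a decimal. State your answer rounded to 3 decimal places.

Using m = M/MB = 1751.5/706.8 ≈ 2.478070. From m = (1 + c)/(c + rr + e), rearranging gives 1 + c = m·(c + rr + e), so c·(1 − m) = m·(rr + e) − 1.
Hence c = [m·(rr + e) − 1]/(1 − m) = [2.478070 × (0.22 + 0.007) − 1] / (1 − 2.478070) ≈ 0.295979.

0.296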